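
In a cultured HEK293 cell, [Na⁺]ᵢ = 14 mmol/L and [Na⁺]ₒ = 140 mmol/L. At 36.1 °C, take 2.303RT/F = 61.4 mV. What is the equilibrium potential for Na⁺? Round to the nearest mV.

E = (61.4/z) · log₁₀([Na⁺]_out/[Na⁺]_in) with z = +1.
= (61.4/1) · log₁₀(140/14) = 61.40 · log₁₀(10)
= 61.40 · (1.0000) = 61.40 mV

61 mV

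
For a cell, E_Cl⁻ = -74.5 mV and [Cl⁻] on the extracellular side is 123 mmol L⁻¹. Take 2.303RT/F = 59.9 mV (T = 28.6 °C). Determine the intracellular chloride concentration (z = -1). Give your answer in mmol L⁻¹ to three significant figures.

Nernst: E = (59.9/-1) · log₁₀([out]/[in]), so log₁₀([out]/[in]) = -74.5 × -1 / 59.9 = 1.2437.
[out]/[in] = 10^(1.2437) = 17.53.
[in] = 123 / 17.53 = 7.017 mmol L⁻¹.

7.02 mmol L⁻¹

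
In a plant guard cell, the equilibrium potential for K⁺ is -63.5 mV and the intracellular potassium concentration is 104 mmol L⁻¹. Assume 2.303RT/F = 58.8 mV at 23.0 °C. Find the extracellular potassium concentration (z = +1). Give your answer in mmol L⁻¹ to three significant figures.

8.65 mmol L⁻¹

Nernst: E = (58.8/1) · log₁₀([out]/[in]), so log₁₀([out]/[in]) = -63.5 × 1 / 58.8 = -1.0799.
[out]/[in] = 10^(-1.0799) = 0.08319.
[out] = 0.08319 × 104 = 8.652 mmol L⁻¹.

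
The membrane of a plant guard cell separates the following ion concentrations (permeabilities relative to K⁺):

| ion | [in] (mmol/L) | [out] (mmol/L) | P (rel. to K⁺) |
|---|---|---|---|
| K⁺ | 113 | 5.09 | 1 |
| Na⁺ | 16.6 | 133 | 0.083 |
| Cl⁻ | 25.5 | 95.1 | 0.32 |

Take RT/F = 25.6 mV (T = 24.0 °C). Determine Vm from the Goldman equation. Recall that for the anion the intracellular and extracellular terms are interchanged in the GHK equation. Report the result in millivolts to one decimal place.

-45.7 mV

Vm = 25.6 · ln[(Σ P·[cation]ₒ + Σ P·[anion]ᵢ) / (Σ P·[cation]ᵢ + Σ P·[anion]ₒ)]
Numerator = 1×5.09 + 0.083×133 + 0.32×25.5 = 24.29
Denominator = 1×113 + 0.083×16.6 + 0.32×95.1 = 144.8
Vm = 25.6 · ln(0.16773) = 25.6 × (-1.7854) = -45.71 mV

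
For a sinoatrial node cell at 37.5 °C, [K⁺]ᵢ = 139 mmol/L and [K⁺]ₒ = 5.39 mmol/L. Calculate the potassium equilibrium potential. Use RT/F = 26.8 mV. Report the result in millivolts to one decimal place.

-87.1 mV

E = (26.8/z) · ln([K⁺]_out/[K⁺]_in) with z = +1.
= (26.8/1) · ln(5.39/139) = 26.80 · ln(0.03878)
= 26.80 · (-3.2499) = -87.10 mV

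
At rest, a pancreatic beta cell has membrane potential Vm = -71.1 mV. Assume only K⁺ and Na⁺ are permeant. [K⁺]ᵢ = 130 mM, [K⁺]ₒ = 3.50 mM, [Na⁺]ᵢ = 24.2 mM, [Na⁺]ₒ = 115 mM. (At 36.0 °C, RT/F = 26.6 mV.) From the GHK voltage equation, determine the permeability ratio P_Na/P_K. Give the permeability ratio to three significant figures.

Let α = P_Na/P_K. GHK: Vm = 26.6·ln[(Kₒ + α·Naₒ)/(Kᵢ + α·Naᵢ)].
e^(Vm/26.6) = e^(-71.1/26.6) = 0.069049
So 0.069049·(Kᵢ + α·Naᵢ) = Kₒ + α·Naₒ → α = (0.069049·130.0 − 3.5) / (115.0 − 0.069049·24.2)
α = (8.976 − 3.5) / (115.0 − 1.671) = 5.476/113.3 = 0.04832

0.0483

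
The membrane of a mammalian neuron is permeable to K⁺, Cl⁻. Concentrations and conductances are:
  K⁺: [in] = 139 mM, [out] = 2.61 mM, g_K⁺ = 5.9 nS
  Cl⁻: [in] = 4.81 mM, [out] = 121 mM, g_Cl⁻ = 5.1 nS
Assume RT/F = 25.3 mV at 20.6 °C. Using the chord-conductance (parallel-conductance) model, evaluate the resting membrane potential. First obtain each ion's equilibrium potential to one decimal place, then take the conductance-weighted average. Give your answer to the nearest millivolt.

-92 mV

E_K⁺ = (25.3/1)·ln(2.61/139) = -100.6 mV
E_Cl⁻ = (25.3/-1)·ln(121/4.81) = -81.6 mV
Vm = (Σ gᵢEᵢ)/(Σ gᵢ) = (5.9·-100.6 + 5.1·-81.6) / (5.9 + 5.1)
= -1009.70 / 11 = -91.79 mV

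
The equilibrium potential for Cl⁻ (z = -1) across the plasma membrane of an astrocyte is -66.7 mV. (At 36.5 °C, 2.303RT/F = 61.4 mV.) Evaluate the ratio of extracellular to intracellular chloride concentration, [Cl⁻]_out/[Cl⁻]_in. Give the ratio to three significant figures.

12.2

log₁₀([out]/[in]) = E·z/(61.4) = -66.7 × -1 / 61.4 = 1.0863
[out]/[in] = 10^(1.0863) = 12.2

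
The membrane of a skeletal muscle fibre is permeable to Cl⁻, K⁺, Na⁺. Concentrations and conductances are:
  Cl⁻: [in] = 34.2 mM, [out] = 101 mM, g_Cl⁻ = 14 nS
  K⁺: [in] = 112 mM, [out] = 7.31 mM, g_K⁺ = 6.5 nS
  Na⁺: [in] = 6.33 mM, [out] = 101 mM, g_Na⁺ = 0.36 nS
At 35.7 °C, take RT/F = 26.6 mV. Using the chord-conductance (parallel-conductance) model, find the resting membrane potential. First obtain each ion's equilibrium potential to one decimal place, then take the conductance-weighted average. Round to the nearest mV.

E_Cl⁻ = (26.6/-1)·ln(101/34.2) = -28.8 mV
E_K⁺ = (26.6/1)·ln(7.31/112) = -72.6 mV
E_Na⁺ = (26.6/1)·ln(101/6.33) = 73.7 mV
Vm = (Σ gᵢEᵢ)/(Σ gᵢ) = (14·-28.8 + 6.5·-72.6 + 0.36·73.7) / (14 + 6.5 + 0.36)
= -848.57 / 20.86 = -40.68 mV

-41 mV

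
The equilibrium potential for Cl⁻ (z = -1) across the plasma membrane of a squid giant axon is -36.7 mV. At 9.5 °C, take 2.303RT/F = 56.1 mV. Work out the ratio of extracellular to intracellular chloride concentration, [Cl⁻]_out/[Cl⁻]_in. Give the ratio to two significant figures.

log₁₀([out]/[in]) = E·z/(56.1) = -36.7 × -1 / 56.1 = 0.6542
[out]/[in] = 10^(0.6542) = 4.51

4.5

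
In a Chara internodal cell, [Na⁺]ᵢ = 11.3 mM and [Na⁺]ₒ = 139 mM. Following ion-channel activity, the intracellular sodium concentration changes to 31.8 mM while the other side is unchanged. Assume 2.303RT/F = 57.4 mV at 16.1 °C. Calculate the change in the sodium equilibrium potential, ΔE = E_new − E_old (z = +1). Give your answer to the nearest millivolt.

E_old = (57.4/1)·log₁₀(139/11.3) = 62.56 mV
E_new = (57.4/1)·log₁₀(139/31.8) = 36.77 mV
ΔE = 36.77 − (62.56) = -25.79 mV

-26 mV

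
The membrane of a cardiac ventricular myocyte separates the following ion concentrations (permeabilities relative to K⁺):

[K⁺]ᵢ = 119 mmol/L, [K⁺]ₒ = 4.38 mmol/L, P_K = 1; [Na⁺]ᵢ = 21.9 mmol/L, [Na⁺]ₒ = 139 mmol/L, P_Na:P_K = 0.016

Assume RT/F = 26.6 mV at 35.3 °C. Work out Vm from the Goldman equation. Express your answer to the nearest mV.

-77 mV

Vm = 26.6 · ln[(Σ P·[cation]ₒ + Σ P·[anion]ᵢ) / (Σ P·[cation]ᵢ + Σ P·[anion]ₒ)]
Numerator = 1×4.38 + 0.016×139 = 6.604
Denominator = 1×119 + 0.016×21.9 = 119.4
Vm = 26.6 · ln(0.055333) = 26.6 × (-2.8944) = -76.99 mV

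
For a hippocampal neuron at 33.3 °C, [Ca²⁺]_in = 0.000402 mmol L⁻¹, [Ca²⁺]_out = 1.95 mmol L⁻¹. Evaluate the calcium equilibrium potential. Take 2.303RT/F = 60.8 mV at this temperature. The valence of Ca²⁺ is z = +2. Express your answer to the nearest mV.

E = (60.8/z) · log₁₀([Ca²⁺]_out/[Ca²⁺]_in) with z = +2.
= (60.8/2) · log₁₀(1.95/0.000402) = 30.40 · log₁₀(4851)
= 30.40 · (3.6858) = 112.05 mV

112 mV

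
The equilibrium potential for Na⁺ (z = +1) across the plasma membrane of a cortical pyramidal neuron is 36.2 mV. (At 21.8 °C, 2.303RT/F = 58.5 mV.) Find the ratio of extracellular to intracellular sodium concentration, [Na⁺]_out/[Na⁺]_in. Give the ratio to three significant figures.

log₁₀([out]/[in]) = E·z/(58.5) = 36.2 × 1 / 58.5 = 0.6188
[out]/[in] = 10^(0.6188) = 4.157

4.16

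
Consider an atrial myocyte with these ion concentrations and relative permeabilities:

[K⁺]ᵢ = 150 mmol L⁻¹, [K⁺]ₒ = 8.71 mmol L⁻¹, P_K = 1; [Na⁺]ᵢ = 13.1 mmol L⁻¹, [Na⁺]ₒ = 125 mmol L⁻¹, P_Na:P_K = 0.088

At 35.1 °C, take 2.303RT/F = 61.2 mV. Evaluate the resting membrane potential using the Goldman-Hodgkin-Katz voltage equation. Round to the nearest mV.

Vm = 61.2 · log₁₀[(Σ P·[cation]ₒ + Σ P·[anion]ᵢ) / (Σ P·[cation]ᵢ + Σ P·[anion]ₒ)]
Numerator = 1×8.71 + 0.088×125 = 19.71
Denominator = 1×150 + 0.088×13.1 = 151.2
Vm = 61.2 · log₁₀(0.1304) = 61.2 × (-0.8847) = -54.15 mV

-54 mV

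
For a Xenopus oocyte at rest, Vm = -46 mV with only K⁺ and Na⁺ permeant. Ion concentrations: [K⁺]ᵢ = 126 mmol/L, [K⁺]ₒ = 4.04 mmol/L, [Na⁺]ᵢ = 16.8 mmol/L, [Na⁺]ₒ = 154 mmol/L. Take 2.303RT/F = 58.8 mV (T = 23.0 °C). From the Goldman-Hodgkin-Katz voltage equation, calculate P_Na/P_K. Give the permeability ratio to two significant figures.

Let α = P_Na/P_K. GHK: Vm = 58.8·log₁₀[(Kₒ + α·Naₒ)/(Kᵢ + α·Naᵢ)].
10^(Vm/58.8) = 10^(-46.0/58.8) = 0.16508
So 0.16508·(Kᵢ + α·Naᵢ) = Kₒ + α·Naₒ → α = (0.16508·126.0 − 4.04) / (154.0 − 0.16508·16.8)
α = (20.8 − 4.04) / (154.0 − 2.773) = 16.76/151.2 = 0.1108

0.11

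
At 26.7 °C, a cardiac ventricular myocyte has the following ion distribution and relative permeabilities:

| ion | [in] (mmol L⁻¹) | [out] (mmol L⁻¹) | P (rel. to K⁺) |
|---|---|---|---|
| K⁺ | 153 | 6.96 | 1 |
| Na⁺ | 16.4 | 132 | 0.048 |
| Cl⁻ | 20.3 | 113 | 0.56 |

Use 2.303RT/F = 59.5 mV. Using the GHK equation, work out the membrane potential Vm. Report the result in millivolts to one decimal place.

Vm = 59.5 · log₁₀[(Σ P·[cation]ₒ + Σ P·[anion]ᵢ) / (Σ P·[cation]ᵢ + Σ P·[anion]ₒ)]
Numerator = 1×6.96 + 0.048×132 + 0.56×20.3 = 24.66
Denominator = 1×153 + 0.048×16.4 + 0.56×113 = 217.1
Vm = 59.5 · log₁₀(0.11362) = 59.5 × (-0.9445) = -56.20 mV

-56.2 mV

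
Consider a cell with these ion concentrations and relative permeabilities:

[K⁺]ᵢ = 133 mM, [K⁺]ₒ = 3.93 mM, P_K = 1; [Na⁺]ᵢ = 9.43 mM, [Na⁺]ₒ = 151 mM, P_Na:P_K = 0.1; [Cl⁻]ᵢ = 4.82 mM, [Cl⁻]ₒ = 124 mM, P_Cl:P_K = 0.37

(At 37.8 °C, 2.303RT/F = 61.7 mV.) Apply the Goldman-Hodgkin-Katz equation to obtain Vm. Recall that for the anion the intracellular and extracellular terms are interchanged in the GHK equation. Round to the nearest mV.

Vm = 61.7 · log₁₀[(Σ P·[cation]ₒ + Σ P·[anion]ᵢ) / (Σ P·[cation]ᵢ + Σ P·[anion]ₒ)]
Numerator = 1×3.93 + 0.1×151 + 0.37×4.82 = 20.81
Denominator = 1×133 + 0.1×9.43 + 0.37×124 = 179.8
Vm = 61.7 · log₁₀(0.11574) = 61.7 × (-0.9365) = -57.78 mV

-58 mV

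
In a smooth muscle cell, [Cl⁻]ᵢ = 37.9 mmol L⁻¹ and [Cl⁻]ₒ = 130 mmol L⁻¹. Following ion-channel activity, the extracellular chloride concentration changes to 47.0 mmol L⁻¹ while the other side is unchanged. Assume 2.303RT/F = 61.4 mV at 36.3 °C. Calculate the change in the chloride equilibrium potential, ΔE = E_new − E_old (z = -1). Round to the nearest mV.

27 mV

E_old = (61.4/-1)·log₁₀(130/37.9) = -32.87 mV
E_new = (61.4/-1)·log₁₀(47.0/37.9) = -5.74 mV
ΔE = -5.74 − (-32.87) = 27.13 mV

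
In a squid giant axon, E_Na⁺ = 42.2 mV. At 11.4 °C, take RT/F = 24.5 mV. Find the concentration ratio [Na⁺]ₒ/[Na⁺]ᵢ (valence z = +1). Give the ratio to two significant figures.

ln([out]/[in]) = E·z/(24.5) = 42.2 × 1 / 24.5 = 1.7224
[out]/[in] = e^(1.7224) = 5.598

5.6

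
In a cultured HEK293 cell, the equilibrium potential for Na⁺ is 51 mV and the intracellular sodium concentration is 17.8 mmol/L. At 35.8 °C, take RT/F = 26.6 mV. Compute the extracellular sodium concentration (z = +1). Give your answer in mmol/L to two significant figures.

120 mmol/L

Nernst: E = (26.6/1) · ln([out]/[in]), so ln([out]/[in]) = 51.0 × 1 / 26.6 = 1.9173.
[out]/[in] = e^(1.9173) = 6.803.
[out] = 6.803 × 17.8 = 121.1 mmol/L.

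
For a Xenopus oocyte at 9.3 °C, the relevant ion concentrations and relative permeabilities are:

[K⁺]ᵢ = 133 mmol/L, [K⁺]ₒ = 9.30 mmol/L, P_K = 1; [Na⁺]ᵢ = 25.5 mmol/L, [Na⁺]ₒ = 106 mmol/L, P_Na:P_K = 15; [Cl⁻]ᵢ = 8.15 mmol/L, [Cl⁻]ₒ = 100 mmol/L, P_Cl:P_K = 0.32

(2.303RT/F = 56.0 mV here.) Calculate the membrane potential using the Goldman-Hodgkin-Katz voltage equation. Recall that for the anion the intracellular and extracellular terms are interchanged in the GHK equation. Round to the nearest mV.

Vm = 56.0 · log₁₀[(Σ P·[cation]ₒ + Σ P·[anion]ᵢ) / (Σ P·[cation]ᵢ + Σ P·[anion]ₒ)]
Numerator = 1×9.30 + 15×106 + 0.32×8.15 = 1602
Denominator = 1×133 + 15×25.5 + 0.32×100 = 547.5
Vm = 56.0 · log₁₀(2.9259) = 56.0 × (0.4663) = 26.11 mV

26 mV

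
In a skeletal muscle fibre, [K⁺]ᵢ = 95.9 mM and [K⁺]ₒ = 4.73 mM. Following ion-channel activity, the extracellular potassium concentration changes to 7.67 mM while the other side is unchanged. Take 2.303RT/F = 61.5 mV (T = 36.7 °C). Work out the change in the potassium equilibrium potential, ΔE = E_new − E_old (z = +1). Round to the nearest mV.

E_old = (61.5/1)·log₁₀(4.73/95.9) = -80.38 mV
E_new = (61.5/1)·log₁₀(7.67/95.9) = -67.47 mV
ΔE = -67.47 − (-80.38) = 12.91 mV

13 mV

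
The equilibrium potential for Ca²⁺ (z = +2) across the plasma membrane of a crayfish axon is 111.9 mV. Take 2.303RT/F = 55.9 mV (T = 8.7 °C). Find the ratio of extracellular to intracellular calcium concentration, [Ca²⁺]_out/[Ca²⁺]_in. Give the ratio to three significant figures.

log₁₀([out]/[in]) = E·z/(55.9) = 111.9 × 2 / 55.9 = 4.0036
[out]/[in] = 10^(4.0036) = 1.008e+04

10100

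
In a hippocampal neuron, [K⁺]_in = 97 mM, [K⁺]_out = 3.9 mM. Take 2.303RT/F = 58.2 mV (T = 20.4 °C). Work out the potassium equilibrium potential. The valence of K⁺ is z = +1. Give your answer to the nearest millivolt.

E = (58.2/z) · log₁₀([K⁺]_out/[K⁺]_in) with z = +1.
= (58.2/1) · log₁₀(3.9/97) = 58.20 · log₁₀(0.04021)
= 58.20 · (-1.3957) = -81.23 mV

-81 mV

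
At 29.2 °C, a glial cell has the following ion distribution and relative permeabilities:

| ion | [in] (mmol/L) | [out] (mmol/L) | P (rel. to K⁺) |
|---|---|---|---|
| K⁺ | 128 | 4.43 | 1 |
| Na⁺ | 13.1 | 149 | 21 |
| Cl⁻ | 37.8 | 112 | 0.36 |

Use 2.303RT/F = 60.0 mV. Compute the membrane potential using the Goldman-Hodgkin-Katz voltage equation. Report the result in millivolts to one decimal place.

Vm = 60.0 · log₁₀[(Σ P·[cation]ₒ + Σ P·[anion]ᵢ) / (Σ P·[cation]ᵢ + Σ P·[anion]ₒ)]
Numerator = 1×4.43 + 21×149 + 0.36×37.8 = 3147
Denominator = 1×128 + 21×13.1 + 0.36×112 = 443.4
Vm = 60.0 · log₁₀(7.0972) = 60.0 × (0.8511) = 51.07 mV

51.1 mV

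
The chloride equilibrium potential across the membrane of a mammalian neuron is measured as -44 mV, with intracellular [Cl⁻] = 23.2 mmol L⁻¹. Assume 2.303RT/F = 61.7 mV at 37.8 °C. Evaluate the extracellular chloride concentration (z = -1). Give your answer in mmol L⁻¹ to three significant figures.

120 mmol L⁻¹

Nernst: E = (61.7/-1) · log₁₀([out]/[in]), so log₁₀([out]/[in]) = -44.0 × -1 / 61.7 = 0.7131.
[out]/[in] = 10^(0.7131) = 5.166.
[out] = 5.166 × 23.2 = 119.8 mmol L⁻¹.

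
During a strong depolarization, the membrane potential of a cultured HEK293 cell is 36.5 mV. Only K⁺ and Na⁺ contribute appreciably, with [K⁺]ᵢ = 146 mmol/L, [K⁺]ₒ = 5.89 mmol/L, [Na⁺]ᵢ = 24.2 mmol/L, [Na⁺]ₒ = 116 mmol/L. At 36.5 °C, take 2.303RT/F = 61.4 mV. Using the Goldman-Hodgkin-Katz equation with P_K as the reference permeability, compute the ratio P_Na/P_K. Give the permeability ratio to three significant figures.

Let α = P_Na/P_K. GHK: Vm = 61.4·log₁₀[(Kₒ + α·Naₒ)/(Kᵢ + α·Naᵢ)].
10^(Vm/61.4) = 10^(36.5/61.4) = 3.9306
So 3.9306·(Kᵢ + α·Naᵢ) = Kₒ + α·Naₒ → α = (3.9306·146.0 − 5.89) / (116.0 − 3.9306·24.2)
α = (573.9 − 5.89) / (116.0 − 95.12) = 568/20.88 = 27.2

27.2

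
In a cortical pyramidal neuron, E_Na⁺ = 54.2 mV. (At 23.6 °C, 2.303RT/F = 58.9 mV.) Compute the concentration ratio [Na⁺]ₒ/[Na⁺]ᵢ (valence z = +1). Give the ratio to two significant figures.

8.3

log₁₀([out]/[in]) = E·z/(58.9) = 54.2 × 1 / 58.9 = 0.9202
[out]/[in] = 10^(0.9202) = 8.322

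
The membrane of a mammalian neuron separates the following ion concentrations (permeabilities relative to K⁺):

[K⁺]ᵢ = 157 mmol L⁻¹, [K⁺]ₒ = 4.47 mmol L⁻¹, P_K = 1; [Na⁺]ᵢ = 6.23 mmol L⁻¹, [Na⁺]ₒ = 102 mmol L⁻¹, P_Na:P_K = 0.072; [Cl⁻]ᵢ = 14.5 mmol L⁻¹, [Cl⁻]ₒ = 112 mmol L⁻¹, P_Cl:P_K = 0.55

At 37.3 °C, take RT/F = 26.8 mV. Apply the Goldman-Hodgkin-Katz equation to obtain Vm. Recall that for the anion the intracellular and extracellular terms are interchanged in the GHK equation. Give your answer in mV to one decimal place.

-64.4 mV

Vm = 26.8 · ln[(Σ P·[cation]ₒ + Σ P·[anion]ᵢ) / (Σ P·[cation]ᵢ + Σ P·[anion]ₒ)]
Numerator = 1×4.47 + 0.072×102 + 0.55×14.5 = 19.79
Denominator = 1×157 + 0.072×6.23 + 0.55×112 = 219
Vm = 26.8 · ln(0.090341) = 26.8 × (-2.4042) = -64.43 mV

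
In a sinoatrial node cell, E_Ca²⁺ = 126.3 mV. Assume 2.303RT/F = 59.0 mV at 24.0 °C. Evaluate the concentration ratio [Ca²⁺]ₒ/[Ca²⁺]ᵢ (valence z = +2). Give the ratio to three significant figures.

19100

log₁₀([out]/[in]) = E·z/(59.0) = 126.3 × 2 / 59.0 = 4.2814
[out]/[in] = 10^(4.2814) = 1.911e+04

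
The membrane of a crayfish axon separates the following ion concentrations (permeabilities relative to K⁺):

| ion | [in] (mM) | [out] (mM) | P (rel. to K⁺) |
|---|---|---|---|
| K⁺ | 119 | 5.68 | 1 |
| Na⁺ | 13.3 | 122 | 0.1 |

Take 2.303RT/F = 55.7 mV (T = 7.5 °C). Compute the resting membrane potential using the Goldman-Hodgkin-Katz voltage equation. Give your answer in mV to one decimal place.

-46.1 mV

Vm = 55.7 · log₁₀[(Σ P·[cation]ₒ + Σ P·[anion]ᵢ) / (Σ P·[cation]ᵢ + Σ P·[anion]ₒ)]
Numerator = 1×5.68 + 0.1×122 = 17.88
Denominator = 1×119 + 0.1×13.3 = 120.3
Vm = 55.7 · log₁₀(0.14859) = 55.7 × (-0.8280) = -46.12 mV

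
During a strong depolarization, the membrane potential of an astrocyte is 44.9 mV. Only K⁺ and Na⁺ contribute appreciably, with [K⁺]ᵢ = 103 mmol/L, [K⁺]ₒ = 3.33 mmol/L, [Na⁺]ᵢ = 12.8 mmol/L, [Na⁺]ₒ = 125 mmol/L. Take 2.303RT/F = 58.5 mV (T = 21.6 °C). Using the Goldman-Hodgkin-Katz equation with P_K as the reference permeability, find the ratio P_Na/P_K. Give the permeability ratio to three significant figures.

Let α = P_Na/P_K. GHK: Vm = 58.5·log₁₀[(Kₒ + α·Naₒ)/(Kᵢ + α·Naᵢ)].
10^(Vm/58.5) = 10^(44.9/58.5) = 5.8549
So 5.8549·(Kᵢ + α·Naᵢ) = Kₒ + α·Naₒ → α = (5.8549·103.0 − 3.33) / (125.0 − 5.8549·12.8)
α = (603.1 − 3.33) / (125.0 − 74.94) = 599.7/50.06 = 11.98

12.0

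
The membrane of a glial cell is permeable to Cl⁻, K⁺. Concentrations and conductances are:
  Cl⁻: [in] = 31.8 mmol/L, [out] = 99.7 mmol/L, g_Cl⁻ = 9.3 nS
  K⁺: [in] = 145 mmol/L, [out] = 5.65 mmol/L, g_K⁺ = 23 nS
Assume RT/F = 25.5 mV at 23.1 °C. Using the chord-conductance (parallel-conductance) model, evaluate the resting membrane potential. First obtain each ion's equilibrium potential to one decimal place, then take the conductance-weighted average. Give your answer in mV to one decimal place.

E_Cl⁻ = (25.5/-1)·ln(99.7/31.8) = -29.1 mV
E_K⁺ = (25.5/1)·ln(5.65/145) = -82.7 mV
Vm = (Σ gᵢEᵢ)/(Σ gᵢ) = (9.3·-29.1 + 23·-82.7) / (9.3 + 23)
= -2172.73 / 32.3 = -67.27 mV

-67.3 mV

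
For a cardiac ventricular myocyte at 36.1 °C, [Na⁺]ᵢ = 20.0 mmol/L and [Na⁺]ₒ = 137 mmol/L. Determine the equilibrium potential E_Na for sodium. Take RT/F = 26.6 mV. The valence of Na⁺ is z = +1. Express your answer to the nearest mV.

51 mV

E = (26.6/z) · ln([Na⁺]_out/[Na⁺]_in) with z = +1.
= (26.6/1) · ln(137/20.0) = 26.60 · ln(6.85)
= 26.60 · (1.9242) = 51.19 mV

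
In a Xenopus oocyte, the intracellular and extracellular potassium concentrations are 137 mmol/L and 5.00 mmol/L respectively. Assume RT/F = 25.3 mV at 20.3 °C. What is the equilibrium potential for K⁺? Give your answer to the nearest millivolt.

-84 mV

E = (25.3/z) · ln([K⁺]_out/[K⁺]_in) with z = +1.
= (25.3/1) · ln(5.00/137) = 25.30 · ln(0.0365)
= 25.30 · (-3.3105) = -83.76 mV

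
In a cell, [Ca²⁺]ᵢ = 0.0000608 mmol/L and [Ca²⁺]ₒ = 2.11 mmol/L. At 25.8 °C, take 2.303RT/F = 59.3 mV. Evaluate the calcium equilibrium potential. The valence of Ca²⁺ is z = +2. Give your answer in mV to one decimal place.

E = (59.3/z) · log₁₀([Ca²⁺]_out/[Ca²⁺]_in) with z = +2.
= (59.3/2) · log₁₀(2.11/0.0000608) = 29.65 · log₁₀(3.47e+04)
= 29.65 · (4.5404) = 134.62 mV

134.6 mV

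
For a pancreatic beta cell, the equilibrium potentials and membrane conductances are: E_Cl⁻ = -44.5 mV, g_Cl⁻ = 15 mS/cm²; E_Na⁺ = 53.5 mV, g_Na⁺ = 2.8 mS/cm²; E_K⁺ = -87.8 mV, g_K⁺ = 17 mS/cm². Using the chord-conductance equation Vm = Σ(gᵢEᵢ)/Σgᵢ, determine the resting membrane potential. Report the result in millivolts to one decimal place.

Σ gᵢEᵢ = 15·(-44.5) + 2.8·(53.5) + 17·(-87.8) = -2010.30
Σ gᵢ = 15 + 2.8 + 17 = 34.8
Vm = -2010.30 / 34.8 = -57.77 mV

-57.8 mV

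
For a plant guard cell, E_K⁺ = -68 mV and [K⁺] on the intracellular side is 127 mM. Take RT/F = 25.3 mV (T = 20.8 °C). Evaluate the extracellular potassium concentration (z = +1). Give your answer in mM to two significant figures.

Nernst: E = (25.3/1) · ln([out]/[in]), so ln([out]/[in]) = -68.0 × 1 / 25.3 = -2.6877.
[out]/[in] = e^(-2.6877) = 0.06803.
[out] = 0.06803 × 127 = 8.64 mM.

8.6 mM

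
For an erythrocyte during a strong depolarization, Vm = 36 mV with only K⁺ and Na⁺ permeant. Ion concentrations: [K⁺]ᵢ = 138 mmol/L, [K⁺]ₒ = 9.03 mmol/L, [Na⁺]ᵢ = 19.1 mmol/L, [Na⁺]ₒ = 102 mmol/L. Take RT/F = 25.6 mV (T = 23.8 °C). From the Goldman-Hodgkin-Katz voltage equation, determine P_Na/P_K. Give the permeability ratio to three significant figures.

23.0

Let α = P_Na/P_K. GHK: Vm = 25.6·ln[(Kₒ + α·Naₒ)/(Kᵢ + α·Naᵢ)].
e^(Vm/25.6) = e^(36.0/25.6) = 4.0806
So 4.0806·(Kᵢ + α·Naᵢ) = Kₒ + α·Naₒ → α = (4.0806·138.0 − 9.03) / (102.0 − 4.0806·19.1)
α = (563.1 − 9.03) / (102.0 − 77.94) = 554.1/24.06 = 23.03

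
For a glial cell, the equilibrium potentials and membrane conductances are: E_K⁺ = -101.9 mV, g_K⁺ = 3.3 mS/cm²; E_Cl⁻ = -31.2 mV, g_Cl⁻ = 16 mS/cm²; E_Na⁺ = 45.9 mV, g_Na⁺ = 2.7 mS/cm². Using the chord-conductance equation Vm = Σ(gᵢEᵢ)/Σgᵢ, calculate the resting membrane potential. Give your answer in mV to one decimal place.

-32.3 mV

Σ gᵢEᵢ = 3.3·(-101.9) + 16·(-31.2) + 2.7·(45.9) = -711.54
Σ gᵢ = 3.3 + 16 + 2.7 = 22
Vm = -711.54 / 22 = -32.34 mV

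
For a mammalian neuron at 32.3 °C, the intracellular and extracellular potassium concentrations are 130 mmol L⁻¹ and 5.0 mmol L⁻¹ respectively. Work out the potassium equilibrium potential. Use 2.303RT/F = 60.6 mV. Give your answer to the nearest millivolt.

E = (60.6/z) · log₁₀([K⁺]_out/[K⁺]_in) with z = +1.
= (60.6/1) · log₁₀(5.0/130) = 60.60 · log₁₀(0.03846)
= 60.60 · (-1.4150) = -85.75 mV

-86 mV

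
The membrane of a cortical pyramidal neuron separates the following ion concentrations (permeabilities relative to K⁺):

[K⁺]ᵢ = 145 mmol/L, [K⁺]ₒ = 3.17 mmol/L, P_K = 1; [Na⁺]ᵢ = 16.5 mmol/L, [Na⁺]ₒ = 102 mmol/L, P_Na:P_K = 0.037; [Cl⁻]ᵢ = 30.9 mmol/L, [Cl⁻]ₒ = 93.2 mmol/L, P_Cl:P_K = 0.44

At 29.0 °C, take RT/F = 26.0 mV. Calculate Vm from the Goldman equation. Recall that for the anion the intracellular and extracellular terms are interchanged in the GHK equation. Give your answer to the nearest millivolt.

Vm = 26.0 · ln[(Σ P·[cation]ₒ + Σ P·[anion]ᵢ) / (Σ P·[cation]ᵢ + Σ P·[anion]ₒ)]
Numerator = 1×3.17 + 0.037×102 + 0.44×30.9 = 20.54
Denominator = 1×145 + 0.037×16.5 + 0.44×93.2 = 186.6
Vm = 26.0 · ln(0.11006) = 26.0 × (-2.2067) = -57.37 mV

-57 mV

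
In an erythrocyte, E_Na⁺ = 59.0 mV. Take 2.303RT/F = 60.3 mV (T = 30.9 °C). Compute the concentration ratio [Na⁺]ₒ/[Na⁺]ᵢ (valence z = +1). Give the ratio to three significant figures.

9.52

log₁₀([out]/[in]) = E·z/(60.3) = 59.0 × 1 / 60.3 = 0.9784
[out]/[in] = 10^(0.9784) = 9.516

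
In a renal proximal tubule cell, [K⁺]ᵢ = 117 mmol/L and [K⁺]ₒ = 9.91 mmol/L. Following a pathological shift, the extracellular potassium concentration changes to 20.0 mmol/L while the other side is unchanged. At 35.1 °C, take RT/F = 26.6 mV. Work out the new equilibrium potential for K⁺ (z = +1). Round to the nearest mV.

After the shift: [K⁺]_out = 20.0, [K⁺]_in = 117 mmol/L.
E_new = (26.6/1)·ln(20.0/117) = 26.60 · (-1.7664) = -46.99 mV

-47 mV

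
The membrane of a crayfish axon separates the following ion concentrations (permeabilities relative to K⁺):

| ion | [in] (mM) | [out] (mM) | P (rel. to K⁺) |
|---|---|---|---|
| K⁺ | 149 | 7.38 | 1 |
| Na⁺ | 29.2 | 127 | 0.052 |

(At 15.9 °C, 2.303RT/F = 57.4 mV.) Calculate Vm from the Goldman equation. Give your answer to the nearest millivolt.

Vm = 57.4 · log₁₀[(Σ P·[cation]ₒ + Σ P·[anion]ᵢ) / (Σ P·[cation]ᵢ + Σ P·[anion]ₒ)]
Numerator = 1×7.38 + 0.052×127 = 13.98
Denominator = 1×149 + 0.052×29.2 = 150.5
Vm = 57.4 · log₁₀(0.092906) = 57.4 × (-1.0320) = -59.23 mV

-59 mV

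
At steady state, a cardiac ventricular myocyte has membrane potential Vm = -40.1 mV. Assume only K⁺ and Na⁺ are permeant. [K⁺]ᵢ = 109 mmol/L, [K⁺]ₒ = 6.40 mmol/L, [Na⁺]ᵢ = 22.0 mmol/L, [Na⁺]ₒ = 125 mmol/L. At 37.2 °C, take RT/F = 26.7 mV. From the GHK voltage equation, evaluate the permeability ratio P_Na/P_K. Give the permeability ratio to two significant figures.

0.15

Let α = P_Na/P_K. GHK: Vm = 26.7·ln[(Kₒ + α·Naₒ)/(Kᵢ + α·Naᵢ)].
e^(Vm/26.7) = e^(-40.1/26.7) = 0.22271
So 0.22271·(Kᵢ + α·Naᵢ) = Kₒ + α·Naₒ → α = (0.22271·109.0 − 6.4) / (125.0 − 0.22271·22.0)
α = (24.28 − 6.4) / (125.0 − 4.9) = 17.88/120.1 = 0.1488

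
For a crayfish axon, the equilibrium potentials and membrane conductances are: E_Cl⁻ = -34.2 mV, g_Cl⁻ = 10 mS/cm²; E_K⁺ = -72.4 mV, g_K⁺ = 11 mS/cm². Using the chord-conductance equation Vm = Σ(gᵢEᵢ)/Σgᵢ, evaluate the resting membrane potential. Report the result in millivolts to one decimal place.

-54.2 mV

Σ gᵢEᵢ = 10·(-34.2) + 11·(-72.4) = -1138.40
Σ gᵢ = 10 + 11 = 21
Vm = -1138.40 / 21 = -54.21 mV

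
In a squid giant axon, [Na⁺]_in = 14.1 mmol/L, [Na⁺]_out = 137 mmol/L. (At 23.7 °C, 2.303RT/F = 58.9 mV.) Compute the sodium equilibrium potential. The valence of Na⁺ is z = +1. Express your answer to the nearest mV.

E = (58.9/z) · log₁₀([Na⁺]_out/[Na⁺]_in) with z = +1.
= (58.9/1) · log₁₀(137/14.1) = 58.90 · log₁₀(9.716)
= 58.90 · (0.9875) = 58.16 mV

58 mV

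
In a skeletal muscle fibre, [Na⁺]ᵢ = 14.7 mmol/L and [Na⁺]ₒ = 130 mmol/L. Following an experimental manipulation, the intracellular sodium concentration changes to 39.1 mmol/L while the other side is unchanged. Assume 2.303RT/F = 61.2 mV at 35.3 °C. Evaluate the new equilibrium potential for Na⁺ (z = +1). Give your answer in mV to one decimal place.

31.9 mV

After the shift: [Na⁺]_out = 130, [Na⁺]_in = 39.1 mmol/L.
E_new = (61.2/1)·log₁₀(130/39.1) = 61.20 · (0.5218) = 31.93 mV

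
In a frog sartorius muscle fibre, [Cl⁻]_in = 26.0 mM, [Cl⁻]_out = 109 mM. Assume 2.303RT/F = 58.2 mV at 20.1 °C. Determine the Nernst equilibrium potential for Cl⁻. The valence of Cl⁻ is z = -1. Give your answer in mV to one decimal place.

E = (58.2/z) · log₁₀([Cl⁻]_out/[Cl⁻]_in) with z = -1.
For an anion, dividing by z = -1 reverses the sign.
= (58.2/-1) · log₁₀(109/26.0) = -58.20 · log₁₀(4.192)
= -58.20 · (0.6225) = -36.23 mV

-36.2 mV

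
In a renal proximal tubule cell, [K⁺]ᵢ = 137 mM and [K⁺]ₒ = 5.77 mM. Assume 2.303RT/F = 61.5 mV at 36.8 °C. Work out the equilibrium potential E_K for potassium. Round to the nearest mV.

E = (61.5/z) · log₁₀([K⁺]_out/[K⁺]_in) with z = +1.
= (61.5/1) · log₁₀(5.77/137) = 61.50 · log₁₀(0.04212)
= 61.50 · (-1.3755) = -84.60 mV

-85 mV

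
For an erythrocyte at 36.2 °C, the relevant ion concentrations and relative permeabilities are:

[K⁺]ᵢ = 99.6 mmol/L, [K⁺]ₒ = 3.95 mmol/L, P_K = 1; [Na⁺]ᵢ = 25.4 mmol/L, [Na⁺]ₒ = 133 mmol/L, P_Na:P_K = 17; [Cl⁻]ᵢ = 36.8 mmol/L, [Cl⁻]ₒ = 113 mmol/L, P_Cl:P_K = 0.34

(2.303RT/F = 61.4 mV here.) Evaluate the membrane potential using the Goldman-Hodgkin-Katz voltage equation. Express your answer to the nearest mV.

37 mV

Vm = 61.4 · log₁₀[(Σ P·[cation]ₒ + Σ P·[anion]ᵢ) / (Σ P·[cation]ᵢ + Σ P·[anion]ₒ)]
Numerator = 1×3.95 + 17×133 + 0.34×36.8 = 2277
Denominator = 1×99.6 + 17×25.4 + 0.34×113 = 569.8
Vm = 61.4 · log₁₀(3.9968) = 61.4 × (0.6017) = 36.95 mV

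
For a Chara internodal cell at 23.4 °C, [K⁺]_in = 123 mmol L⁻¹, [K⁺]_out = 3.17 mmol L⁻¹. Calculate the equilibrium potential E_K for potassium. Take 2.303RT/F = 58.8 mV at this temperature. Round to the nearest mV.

-93 mV

E = (58.8/z) · log₁₀([K⁺]_out/[K⁺]_in) with z = +1.
= (58.8/1) · log₁₀(3.17/123) = 58.80 · log₁₀(0.02577)
= 58.80 · (-1.5888) = -93.42 mV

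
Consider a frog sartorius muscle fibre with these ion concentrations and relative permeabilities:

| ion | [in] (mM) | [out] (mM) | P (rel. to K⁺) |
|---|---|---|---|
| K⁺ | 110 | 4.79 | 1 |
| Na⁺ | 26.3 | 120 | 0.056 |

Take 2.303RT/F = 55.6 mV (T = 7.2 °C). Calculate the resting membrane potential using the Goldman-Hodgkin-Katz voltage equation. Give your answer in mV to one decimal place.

Vm = 55.6 · log₁₀[(Σ P·[cation]ₒ + Σ P·[anion]ᵢ) / (Σ P·[cation]ᵢ + Σ P·[anion]ₒ)]
Numerator = 1×4.79 + 0.056×120 = 11.51
Denominator = 1×110 + 0.056×26.3 = 111.5
Vm = 55.6 · log₁₀(0.10325) = 55.6 × (-0.9861) = -54.83 mV

-54.8 mV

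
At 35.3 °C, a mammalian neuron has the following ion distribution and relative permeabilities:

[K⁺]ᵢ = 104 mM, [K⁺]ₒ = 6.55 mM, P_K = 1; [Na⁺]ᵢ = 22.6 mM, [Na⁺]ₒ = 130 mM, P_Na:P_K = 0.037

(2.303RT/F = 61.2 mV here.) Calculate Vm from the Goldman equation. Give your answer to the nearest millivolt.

-59 mV

Vm = 61.2 · log₁₀[(Σ P·[cation]ₒ + Σ P·[anion]ᵢ) / (Σ P·[cation]ᵢ + Σ P·[anion]ₒ)]
Numerator = 1×6.55 + 0.037×130 = 11.36
Denominator = 1×104 + 0.037×22.6 = 104.8
Vm = 61.2 · log₁₀(0.10836) = 61.2 × (-0.9651) = -59.07 mV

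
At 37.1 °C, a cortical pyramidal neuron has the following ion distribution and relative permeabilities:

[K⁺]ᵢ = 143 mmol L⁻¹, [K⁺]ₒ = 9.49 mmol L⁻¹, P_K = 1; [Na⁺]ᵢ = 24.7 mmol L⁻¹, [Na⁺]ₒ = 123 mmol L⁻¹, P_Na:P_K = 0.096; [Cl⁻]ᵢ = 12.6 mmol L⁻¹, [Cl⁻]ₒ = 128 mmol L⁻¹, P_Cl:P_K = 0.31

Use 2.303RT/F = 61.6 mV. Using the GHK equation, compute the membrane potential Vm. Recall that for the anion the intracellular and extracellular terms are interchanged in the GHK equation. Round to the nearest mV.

Vm = 61.6 · log₁₀[(Σ P·[cation]ₒ + Σ P·[anion]ᵢ) / (Σ P·[cation]ᵢ + Σ P·[anion]ₒ)]
Numerator = 1×9.49 + 0.096×123 + 0.31×12.6 = 25.2
Denominator = 1×143 + 0.096×24.7 + 0.31×128 = 185.1
Vm = 61.6 · log₁₀(0.1362) = 61.6 × (-0.8658) = -53.33 mV

-53 mV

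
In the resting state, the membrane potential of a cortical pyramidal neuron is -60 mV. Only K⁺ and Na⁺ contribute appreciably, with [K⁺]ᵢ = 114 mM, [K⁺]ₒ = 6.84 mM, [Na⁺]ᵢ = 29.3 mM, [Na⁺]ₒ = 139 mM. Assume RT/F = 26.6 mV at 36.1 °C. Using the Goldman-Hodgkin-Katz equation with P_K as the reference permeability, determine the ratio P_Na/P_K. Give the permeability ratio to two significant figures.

Let α = P_Na/P_K. GHK: Vm = 26.6·ln[(Kₒ + α·Naₒ)/(Kᵢ + α·Naᵢ)].
e^(Vm/26.6) = e^(-60.0/26.6) = 0.10481
So 0.10481·(Kᵢ + α·Naᵢ) = Kₒ + α·Naₒ → α = (0.10481·114.0 − 6.84) / (139.0 − 0.10481·29.3)
α = (11.95 − 6.84) / (139.0 − 3.071) = 5.108/135.9 = 0.03758

0.038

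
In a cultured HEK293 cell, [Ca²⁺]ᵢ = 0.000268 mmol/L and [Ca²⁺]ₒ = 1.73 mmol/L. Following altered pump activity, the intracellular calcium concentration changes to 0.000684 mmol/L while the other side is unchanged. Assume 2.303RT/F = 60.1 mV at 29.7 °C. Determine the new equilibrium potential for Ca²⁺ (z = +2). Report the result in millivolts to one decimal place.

102.3 mV

After the shift: [Ca²⁺]_out = 1.73, [Ca²⁺]_in = 0.000684 mmol/L.
E_new = (60.1/2)·log₁₀(1.73/0.000684) = 30.05 · (3.4030) = 102.26 mV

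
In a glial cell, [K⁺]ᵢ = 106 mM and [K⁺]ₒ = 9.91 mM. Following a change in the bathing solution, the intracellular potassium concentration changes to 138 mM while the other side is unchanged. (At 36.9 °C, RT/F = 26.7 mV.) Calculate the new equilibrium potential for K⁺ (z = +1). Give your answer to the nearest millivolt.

-70 mV

After the shift: [K⁺]_out = 9.91, [K⁺]_in = 138 mM.
E_new = (26.7/1)·ln(9.91/138) = 26.70 · (-2.6337) = -70.32 mV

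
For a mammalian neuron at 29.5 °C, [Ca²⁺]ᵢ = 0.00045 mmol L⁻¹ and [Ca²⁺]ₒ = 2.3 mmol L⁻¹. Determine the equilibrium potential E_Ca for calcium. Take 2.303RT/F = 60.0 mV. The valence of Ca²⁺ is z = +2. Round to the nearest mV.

111 mV

E = (60.0/z) · log₁₀([Ca²⁺]_out/[Ca²⁺]_in) with z = +2.
= (60.0/2) · log₁₀(2.3/0.00045) = 30.00 · log₁₀(5111)
= 30.00 · (3.7085) = 111.26 mV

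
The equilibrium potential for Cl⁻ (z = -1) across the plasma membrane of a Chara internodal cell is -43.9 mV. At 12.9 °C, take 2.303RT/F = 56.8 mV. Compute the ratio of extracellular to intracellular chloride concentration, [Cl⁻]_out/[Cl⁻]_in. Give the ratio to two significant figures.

log₁₀([out]/[in]) = E·z/(56.8) = -43.9 × -1 / 56.8 = 0.7729
[out]/[in] = 10^(0.7729) = 5.928

5.9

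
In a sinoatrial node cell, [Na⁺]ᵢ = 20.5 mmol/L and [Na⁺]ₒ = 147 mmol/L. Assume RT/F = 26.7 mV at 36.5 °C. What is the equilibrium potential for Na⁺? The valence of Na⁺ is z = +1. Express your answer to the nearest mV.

53 mV

E = (26.7/z) · ln([Na⁺]_out/[Na⁺]_in) with z = +1.
= (26.7/1) · ln(147/20.5) = 26.70 · ln(7.171)
= 26.70 · (1.9700) = 52.60 mV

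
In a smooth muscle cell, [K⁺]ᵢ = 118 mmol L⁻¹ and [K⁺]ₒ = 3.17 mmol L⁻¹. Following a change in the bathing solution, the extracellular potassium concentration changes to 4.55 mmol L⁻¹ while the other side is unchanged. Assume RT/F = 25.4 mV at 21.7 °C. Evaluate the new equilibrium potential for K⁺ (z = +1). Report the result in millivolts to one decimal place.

-82.7 mV

After the shift: [K⁺]_out = 4.55, [K⁺]_in = 118 mmol L⁻¹.
E_new = (25.4/1)·ln(4.55/118) = 25.40 · (-3.2556) = -82.69 mV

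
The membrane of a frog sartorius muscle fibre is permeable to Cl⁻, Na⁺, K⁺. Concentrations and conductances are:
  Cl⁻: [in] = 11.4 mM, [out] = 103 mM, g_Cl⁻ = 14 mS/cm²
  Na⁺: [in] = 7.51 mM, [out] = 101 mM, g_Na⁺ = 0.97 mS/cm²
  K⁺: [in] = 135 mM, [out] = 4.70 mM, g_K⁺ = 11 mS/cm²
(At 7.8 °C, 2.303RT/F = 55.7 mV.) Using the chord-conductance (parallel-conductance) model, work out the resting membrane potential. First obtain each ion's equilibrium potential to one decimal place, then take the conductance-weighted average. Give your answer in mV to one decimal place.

E_Cl⁻ = (55.7/-1)·log₁₀(103/11.4) = -53.2 mV
E_Na⁺ = (55.7/1)·log₁₀(101/7.51) = 62.9 mV
E_K⁺ = (55.7/1)·log₁₀(4.70/135) = -81.2 mV
Vm = (Σ gᵢEᵢ)/(Σ gᵢ) = (14·-53.2 + 0.97·62.9 + 11·-81.2) / (14 + 0.97 + 11)
= -1576.99 / 25.97 = -60.72 mV

-60.7 mV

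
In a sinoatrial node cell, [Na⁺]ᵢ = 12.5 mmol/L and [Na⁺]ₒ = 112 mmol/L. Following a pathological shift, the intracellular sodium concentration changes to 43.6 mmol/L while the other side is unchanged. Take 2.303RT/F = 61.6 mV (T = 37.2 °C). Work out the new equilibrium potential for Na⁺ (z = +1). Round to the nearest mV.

25 mV

After the shift: [Na⁺]_out = 112, [Na⁺]_in = 43.6 mmol/L.
E_new = (61.6/1)·log₁₀(112/43.6) = 61.60 · (0.4097) = 25.24 mV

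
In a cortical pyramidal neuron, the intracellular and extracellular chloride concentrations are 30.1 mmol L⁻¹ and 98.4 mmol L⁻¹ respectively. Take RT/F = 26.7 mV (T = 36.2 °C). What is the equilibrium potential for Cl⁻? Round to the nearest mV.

-32 mV

E = (26.7/z) · ln([Cl⁻]_out/[Cl⁻]_in) with z = -1.
For an anion, dividing by z = -1 reverses the sign.
= (26.7/-1) · ln(98.4/30.1) = -26.70 · ln(3.269)
= -26.70 · (1.1845) = -31.63 mV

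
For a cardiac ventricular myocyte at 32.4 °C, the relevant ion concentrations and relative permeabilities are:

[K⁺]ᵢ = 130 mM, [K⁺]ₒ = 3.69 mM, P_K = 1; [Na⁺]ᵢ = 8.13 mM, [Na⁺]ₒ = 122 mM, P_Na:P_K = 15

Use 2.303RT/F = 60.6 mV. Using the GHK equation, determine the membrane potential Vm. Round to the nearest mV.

52 mV

Vm = 60.6 · log₁₀[(Σ P·[cation]ₒ + Σ P·[anion]ᵢ) / (Σ P·[cation]ᵢ + Σ P·[anion]ₒ)]
Numerator = 1×3.69 + 15×122 = 1834
Denominator = 1×130 + 15×8.13 = 252
Vm = 60.6 · log₁₀(7.278) = 60.6 × (0.8620) = 52.24 mV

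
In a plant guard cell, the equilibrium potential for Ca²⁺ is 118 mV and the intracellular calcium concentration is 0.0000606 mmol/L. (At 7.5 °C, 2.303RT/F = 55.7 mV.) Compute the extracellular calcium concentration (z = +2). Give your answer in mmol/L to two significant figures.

1.0 mmol/L

Nernst: E = (55.7/2) · log₁₀([out]/[in]), so log₁₀([out]/[in]) = 118.0 × 2 / 55.7 = 4.2370.
[out]/[in] = 10^(4.2370) = 1.726e+04.
[out] = 1.726e+04 × 0.0000606 = 1.046 mmol/L.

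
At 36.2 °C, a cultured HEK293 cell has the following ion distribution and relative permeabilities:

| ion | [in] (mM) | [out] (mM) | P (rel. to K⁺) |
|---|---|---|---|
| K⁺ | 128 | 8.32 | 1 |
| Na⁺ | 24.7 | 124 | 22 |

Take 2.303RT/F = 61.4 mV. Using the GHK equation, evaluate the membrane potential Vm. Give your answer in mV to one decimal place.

37.5 mV

Vm = 61.4 · log₁₀[(Σ P·[cation]ₒ + Σ P·[anion]ᵢ) / (Σ P·[cation]ᵢ + Σ P·[anion]ₒ)]
Numerator = 1×8.32 + 22×124 = 2736
Denominator = 1×128 + 22×24.7 = 671.4
Vm = 61.4 · log₁₀(4.0755) = 61.4 × (0.6102) = 37.47 mV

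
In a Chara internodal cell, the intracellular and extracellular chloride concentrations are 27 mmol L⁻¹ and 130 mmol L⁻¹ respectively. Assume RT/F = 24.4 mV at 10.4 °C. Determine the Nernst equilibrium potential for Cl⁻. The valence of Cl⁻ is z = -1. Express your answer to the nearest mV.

E = (24.4/z) · ln([Cl⁻]_out/[Cl⁻]_in) with z = -1.
For an anion, dividing by z = -1 reverses the sign.
= (24.4/-1) · ln(130/27) = -24.40 · ln(4.815)
= -24.40 · (1.5717) = -38.35 mV

-38 mV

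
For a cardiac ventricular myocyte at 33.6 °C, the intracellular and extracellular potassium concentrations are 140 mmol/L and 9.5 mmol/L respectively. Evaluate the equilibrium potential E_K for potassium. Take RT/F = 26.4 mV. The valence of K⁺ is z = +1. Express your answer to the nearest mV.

-71 mV

E = (26.4/z) · ln([K⁺]_out/[K⁺]_in) with z = +1.
= (26.4/1) · ln(9.5/140) = 26.40 · ln(0.06786)
= 26.40 · (-2.6904) = -71.03 mV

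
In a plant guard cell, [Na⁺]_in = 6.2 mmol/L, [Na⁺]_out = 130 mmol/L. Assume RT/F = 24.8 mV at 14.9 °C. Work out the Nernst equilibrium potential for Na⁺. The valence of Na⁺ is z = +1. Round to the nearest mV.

E = (24.8/z) · ln([Na⁺]_out/[Na⁺]_in) with z = +1.
= (24.8/1) · ln(130/6.2) = 24.80 · ln(20.97)
= 24.80 · (3.0430) = 75.47 mV

75 mV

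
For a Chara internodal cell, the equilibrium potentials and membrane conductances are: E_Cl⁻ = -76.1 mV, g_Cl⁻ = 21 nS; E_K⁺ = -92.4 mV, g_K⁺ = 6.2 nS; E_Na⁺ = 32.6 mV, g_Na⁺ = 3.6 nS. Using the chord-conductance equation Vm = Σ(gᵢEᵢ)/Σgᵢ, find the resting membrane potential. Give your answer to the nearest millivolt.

-67 mV

Σ gᵢEᵢ = 21·(-76.1) + 6.2·(-92.4) + 3.6·(32.6) = -2053.62
Σ gᵢ = 21 + 6.2 + 3.6 = 30.8
Vm = -2053.62 / 30.8 = -66.68 mV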